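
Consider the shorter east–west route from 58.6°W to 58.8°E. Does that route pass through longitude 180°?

Signed shortest Δλ = ((58.8 − -58.6 + 180) mod 360) − 180 = 117.4°.
Going east by 117.4° from -58.6° reaches +58.8° without touching 180°.

No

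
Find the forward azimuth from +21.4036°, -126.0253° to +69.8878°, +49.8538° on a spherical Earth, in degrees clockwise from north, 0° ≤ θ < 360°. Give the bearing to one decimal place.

Δλ = 49.8538 − -126.0253 = 175.8791°.
θ = atan2( sin Δλ · cos φ₂ , cos φ₁ · sin φ₂ − sin φ₁ · cos φ₂ · cos Δλ )
  = atan2(0.02471, 0.99942) = 1.416° → normalised to [0°, 360°): 1.416°.

1.4°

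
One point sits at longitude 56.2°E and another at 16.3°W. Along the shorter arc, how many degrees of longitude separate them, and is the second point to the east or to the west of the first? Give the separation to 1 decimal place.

Raw difference: -16.3 − 56.2 = -72.5°.
Normalise into (−180°, 180°]: -72.5° stays -72.5°.
Negative ⇒ the second point lies to the west; separation 72.5°.

72.5° west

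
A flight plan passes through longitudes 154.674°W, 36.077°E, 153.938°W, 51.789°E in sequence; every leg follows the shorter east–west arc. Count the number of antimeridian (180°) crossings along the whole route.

3

Leg 1: -154.674° → +36.077°, shortest Δλ = -169.249° (west) — crosses 180°.
Leg 2: +36.077° → -153.938°, shortest Δλ = 169.985° (east) — crosses 180°.
Leg 3: -153.938° → +51.789°, shortest Δλ = -154.273° (west) — crosses 180°.
Total crossings: 3.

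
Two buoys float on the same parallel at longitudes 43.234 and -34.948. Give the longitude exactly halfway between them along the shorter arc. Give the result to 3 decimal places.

Signed shortest Δλ from +43.234° to -34.948° is -78.182°.
Midpoint longitude = +43.234° + (-78.182°)/2 = +43.234° − 39.091° = +4.143°.

+4.143°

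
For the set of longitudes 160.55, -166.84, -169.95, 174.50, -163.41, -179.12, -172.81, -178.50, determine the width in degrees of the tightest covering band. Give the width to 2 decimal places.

36.04°

Sort the longitudes: -179.12°, -178.50°, -172.81°, -169.95°, -166.84°, -163.41°, +160.55°, +174.50°.
Eastward gaps between consecutive values (wrapping around): 0.62°, 5.69°, 2.86°, 3.11°, 3.43°, 323.96°, 13.95°, 6.38°.
Largest gap = 323.96° ⇒ minimal covering band is its complement: 360° − 323.96° = 36.04°.
Band runs from +160.55° eastward to -163.41°, crossing the antimeridian.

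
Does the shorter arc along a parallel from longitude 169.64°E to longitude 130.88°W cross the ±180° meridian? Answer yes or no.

Yes

Naïve |-130.88 − 169.64| = 300.52° > 180°, so the shorter arc goes the other way round — across 180°.
Signed shortest Δλ = ((-130.88 − 169.64 + 180) mod 360) − 180 = 59.48°.
Going east by 59.48° from +169.64° passes through 180° before reaching -130.88°.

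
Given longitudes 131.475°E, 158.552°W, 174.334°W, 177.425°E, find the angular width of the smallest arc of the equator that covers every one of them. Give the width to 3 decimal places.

Sort the longitudes: -174.334°, -158.552°, +131.475°, +177.425°.
Eastward gaps between consecutive values (wrapping around): 15.782°, 290.027°, 45.950°, 8.241°.
Largest gap = 290.027° ⇒ minimal covering band is its complement: 360° − 290.027° = 69.973°.
Band runs from +131.475° eastward to -158.552°, crossing the antimeridian.

69.973°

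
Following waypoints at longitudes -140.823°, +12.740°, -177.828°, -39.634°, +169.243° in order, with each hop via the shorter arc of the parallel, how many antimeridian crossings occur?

Leg 1: -140.823° → +12.740°, shortest Δλ = 153.563° (east) — does not cross 180°.
Leg 2: +12.740° → -177.828°, shortest Δλ = 169.432° (east) — crosses 180°.
Leg 3: -177.828° → -39.634°, shortest Δλ = 138.194° (east) — does not cross 180°.
Leg 4: -39.634° → +169.243°, shortest Δλ = -151.123° (west) — crosses 180°.
Total crossings: 2.

2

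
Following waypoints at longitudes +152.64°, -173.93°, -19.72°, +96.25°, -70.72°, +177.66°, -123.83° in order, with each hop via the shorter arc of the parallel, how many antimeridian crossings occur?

Leg 1: +152.64° → -173.93°, shortest Δλ = 33.43° (east) — crosses 180°.
Leg 2: -173.93° → -19.72°, shortest Δλ = 154.21° (east) — does not cross 180°.
Leg 3: -19.72° → +96.25°, shortest Δλ = 115.97° (east) — does not cross 180°.
Leg 4: +96.25° → -70.72°, shortest Δλ = -166.97° (west) — does not cross 180°.
Leg 5: -70.72° → +177.66°, shortest Δλ = -111.62° (west) — crosses 180°.
Leg 6: +177.66° → -123.83°, shortest Δλ = 58.51° (east) — crosses 180°.
Total crossings: 3.

3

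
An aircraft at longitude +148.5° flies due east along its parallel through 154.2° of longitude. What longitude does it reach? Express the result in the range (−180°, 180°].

Start at +148.5°; shift +154.2° → +302.7°.
+302.7° lies outside (−180°, 180°]; subtract 360° → -57.3°.

-57.3°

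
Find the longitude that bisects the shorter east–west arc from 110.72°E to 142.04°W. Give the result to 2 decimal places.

Signed shortest Δλ from +110.72° to -142.04° is +107.24°.
Midpoint longitude = +110.72° + (+107.24°)/2 = +110.72° + 53.62° = +164.34°.
(The naïve average (+110.72 + -142.04)/2 = -15.66° is on the wrong side of the globe.)

164.34°E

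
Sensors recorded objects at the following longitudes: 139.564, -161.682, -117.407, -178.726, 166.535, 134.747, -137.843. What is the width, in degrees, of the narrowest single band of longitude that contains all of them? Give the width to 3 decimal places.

107.846°

Sort the longitudes: -178.726°, -161.682°, -137.843°, -117.407°, +134.747°, +139.564°, +166.535°.
Eastward gaps between consecutive values (wrapping around): 17.044°, 23.839°, 20.436°, 252.154°, 4.817°, 26.971°, 14.739°.
Largest gap = 252.154° ⇒ minimal covering band is its complement: 360° − 252.154° = 107.846°.
Band runs from +134.747° eastward to -117.407°, crossing the antimeridian.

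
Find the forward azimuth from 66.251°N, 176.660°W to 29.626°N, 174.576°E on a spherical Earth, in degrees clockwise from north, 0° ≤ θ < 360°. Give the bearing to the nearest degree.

Δλ = 174.576 − -176.660 = 351.236°; wrapped into (−180°, 180°]: -8.764°.
θ = atan2( sin Δλ · cos φ₂ , cos φ₁ · sin φ₂ − sin φ₁ · cos φ₂ · cos Δλ )
  = atan2(-0.13245, -0.58729) = -167.291° → normalised to [0°, 360°): 192.709°.

193°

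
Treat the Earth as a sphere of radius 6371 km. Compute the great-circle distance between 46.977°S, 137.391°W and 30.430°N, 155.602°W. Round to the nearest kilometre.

Δλ = -155.602 − -137.391 = -18.211°.
Δφ = 30.430 − -46.977 = 77.407°.
a = sin²(Δφ/2) + cos φ₁ · cos φ₂ · sin²(Δλ/2) = 0.405721.
c = 2·atan2(√a, √(1−a)) = 1.38110 rad → d = 6371·c ≈ 8799.01 km.

8799 km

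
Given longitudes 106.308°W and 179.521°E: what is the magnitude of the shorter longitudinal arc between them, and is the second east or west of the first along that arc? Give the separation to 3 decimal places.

74.171° west

Raw difference: 179.521 − -106.308 = 285.829°.
Normalise into (−180°, 180°]: 285.829° − 360° = -74.171°.
Negative ⇒ the second point lies to the west; separation 74.171°.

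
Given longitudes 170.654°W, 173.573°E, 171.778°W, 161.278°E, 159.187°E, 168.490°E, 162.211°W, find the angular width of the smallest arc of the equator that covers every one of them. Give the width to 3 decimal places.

38.602°

Sort the longitudes: -171.778°, -170.654°, -162.211°, +159.187°, +161.278°, +168.490°, +173.573°.
Eastward gaps between consecutive values (wrapping around): 1.124°, 8.443°, 321.398°, 2.091°, 7.212°, 5.083°, 14.649°.
Largest gap = 321.398° ⇒ minimal covering band is its complement: 360° − 321.398° = 38.602°.
Band runs from +159.187° eastward to -162.211°, crossing the antimeridian.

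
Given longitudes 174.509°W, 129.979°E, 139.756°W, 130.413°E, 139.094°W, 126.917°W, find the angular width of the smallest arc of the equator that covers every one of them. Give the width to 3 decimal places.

Sort the longitudes: -174.509°, -139.756°, -139.094°, -126.917°, +129.979°, +130.413°.
Eastward gaps between consecutive values (wrapping around): 34.753°, 0.662°, 12.177°, 256.896°, 0.434°, 55.078°.
Largest gap = 256.896° ⇒ minimal covering band is its complement: 360° − 256.896° = 103.104°.
Band runs from +129.979° eastward to -126.917°, crossing the antimeridian.

103.104°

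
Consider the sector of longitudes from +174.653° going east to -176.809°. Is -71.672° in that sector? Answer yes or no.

No

Band width going east from +174.653° to -176.809°: ((-176.809 − 174.653) mod 360) = 8.538°.
Offset of -71.672° east of the west edge: ((-71.672 − 174.653) mod 360) = 113.675°.
113.675° > 8.538° ⇒ outside.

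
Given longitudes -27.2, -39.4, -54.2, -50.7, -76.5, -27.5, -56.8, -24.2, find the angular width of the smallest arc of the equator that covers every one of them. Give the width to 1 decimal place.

52.3°

Sort the longitudes: -76.5°, -56.8°, -54.2°, -50.7°, -39.4°, -27.5°, -27.2°, -24.2°.
Eastward gaps between consecutive values (wrapping around): 19.7°, 2.6°, 3.5°, 11.3°, 11.9°, 0.3°, 3.0°, 307.7°.
Largest gap = 307.7° ⇒ minimal covering band is its complement: 360° − 307.7° = 52.3°.
Band runs from -76.5° eastward to -24.2°.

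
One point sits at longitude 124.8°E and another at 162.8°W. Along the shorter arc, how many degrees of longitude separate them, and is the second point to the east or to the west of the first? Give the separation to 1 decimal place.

Raw difference: -162.8 − 124.8 = -287.6°.
Normalise into (−180°, 180°]: -287.6° + 360° = 72.4°.
Positive ⇒ the second point lies to the east; separation 72.4°.

72.4° east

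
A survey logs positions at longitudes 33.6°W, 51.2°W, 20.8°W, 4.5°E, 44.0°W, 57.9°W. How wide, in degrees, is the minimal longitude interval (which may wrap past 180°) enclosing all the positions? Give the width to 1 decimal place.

Sort the longitudes: -57.9°, -51.2°, -44.0°, -33.6°, -20.8°, +4.5°.
Eastward gaps between consecutive values (wrapping around): 6.7°, 7.2°, 10.4°, 12.8°, 25.3°, 297.6°.
Largest gap = 297.6° ⇒ minimal covering band is its complement: 360° − 297.6° = 62.4°.
Band runs from -57.9° eastward to +4.5°.

62.4°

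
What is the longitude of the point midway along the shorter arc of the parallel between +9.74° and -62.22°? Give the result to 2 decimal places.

-26.24°

Signed shortest Δλ from +9.74° to -62.22° is -71.96°.
Midpoint longitude = +9.74° + (-71.96°)/2 = +9.74° − 35.98° = -26.24°.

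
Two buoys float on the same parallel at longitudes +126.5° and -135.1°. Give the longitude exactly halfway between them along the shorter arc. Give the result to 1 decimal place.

+175.7°

Signed shortest Δλ from +126.5° to -135.1° is +98.4°.
Midpoint longitude = +126.5° + (+98.4°)/2 = +126.5° + 49.2° = +175.7°.
(The naïve average (+126.5 + -135.1)/2 = -4.3° is on the wrong side of the globe.)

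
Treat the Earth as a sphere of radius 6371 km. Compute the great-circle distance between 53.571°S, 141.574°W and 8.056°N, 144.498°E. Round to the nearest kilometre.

9689 km

Δλ = 144.498 − -141.574 = 286.072°; wrapped into (−180°, 180°]: -73.928°.
Δφ = 8.056 − -53.571 = 61.627°.
a = sin²(Δφ/2) + cos φ₁ · cos φ₂ · sin²(Δλ/2) = 0.474990.
c = 2·atan2(√a, √(1−a)) = 1.52076 rad → d = 6371·c ≈ 9688.74 km.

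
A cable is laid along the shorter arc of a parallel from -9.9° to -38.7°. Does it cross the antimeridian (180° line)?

No

Signed shortest Δλ = ((-38.7 − -9.9 + 180) mod 360) − 180 = -28.8°.
Going west by 28.8° from -9.9° reaches -38.7° without touching 180°.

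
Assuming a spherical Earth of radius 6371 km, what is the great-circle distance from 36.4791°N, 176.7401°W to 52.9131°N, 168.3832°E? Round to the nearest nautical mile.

Δλ = 168.3832 − -176.7401 = 345.1233°; wrapped into (−180°, 180°]: -14.8767°.
Δφ = 52.9131 − 36.4791 = 16.4340°.
a = sin²(Δφ/2) + cos φ₁ · cos φ₂ · sin²(Δλ/2) = 0.028553.
c = 2·atan2(√a, √(1−a)) = 0.33958 rad → d = 6371·c ≈ 2163.49 km ≈ 1168.19 nmi.

1168 nmi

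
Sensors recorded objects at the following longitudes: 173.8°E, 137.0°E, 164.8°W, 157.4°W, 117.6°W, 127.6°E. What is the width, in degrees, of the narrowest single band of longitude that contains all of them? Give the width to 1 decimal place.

114.8°

Sort the longitudes: -164.8°, -157.4°, -117.6°, +127.6°, +137.0°, +173.8°.
Eastward gaps between consecutive values (wrapping around): 7.4°, 39.8°, 245.2°, 9.4°, 36.8°, 21.4°.
Largest gap = 245.2° ⇒ minimal covering band is its complement: 360° − 245.2° = 114.8°.
Band runs from +127.6° eastward to -117.6°, crossing the antimeridian.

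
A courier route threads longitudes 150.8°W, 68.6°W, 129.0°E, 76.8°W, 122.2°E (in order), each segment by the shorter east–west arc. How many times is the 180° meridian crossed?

Leg 1: -150.8° → -68.6°, shortest Δλ = 82.2° (east) — does not cross 180°.
Leg 2: -68.6° → +129.0°, shortest Δλ = -162.4° (west) — crosses 180°.
Leg 3: +129.0° → -76.8°, shortest Δλ = 154.2° (east) — crosses 180°.
Leg 4: -76.8° → +122.2°, shortest Δλ = -161.0° (west) — crosses 180°.
Total crossings: 3.

3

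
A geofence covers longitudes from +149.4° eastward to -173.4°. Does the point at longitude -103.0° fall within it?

No

Band width going east from +149.4° to -173.4°: ((-173.4 − 149.4) mod 360) = 37.2°.
Offset of -103.0° east of the west edge: ((-103.0 − 149.4) mod 360) = 107.6°.
107.6° > 37.2° ⇒ outside.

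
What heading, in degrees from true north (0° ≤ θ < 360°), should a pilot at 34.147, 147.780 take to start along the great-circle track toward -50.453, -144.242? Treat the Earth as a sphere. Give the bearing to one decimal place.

Δλ = -144.242 − 147.780 = -292.022°; wrapped into (−180°, 180°]: 67.978°.
θ = atan2( sin Δλ · cos φ₂ , cos φ₁ · sin φ₂ − sin φ₁ · cos φ₂ · cos Δλ )
  = atan2(0.59026, -0.77218) = 142.605° → normalised to [0°, 360°): 142.605°.

142.6°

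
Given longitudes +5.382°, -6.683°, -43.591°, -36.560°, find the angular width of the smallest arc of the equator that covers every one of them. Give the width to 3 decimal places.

Sort the longitudes: -43.591°, -36.560°, -6.683°, +5.382°.
Eastward gaps between consecutive values (wrapping around): 7.031°, 29.877°, 12.065°, 311.027°.
Largest gap = 311.027° ⇒ minimal covering band is its complement: 360° − 311.027° = 48.973°.
Band runs from -43.591° eastward to +5.382°.

48.973°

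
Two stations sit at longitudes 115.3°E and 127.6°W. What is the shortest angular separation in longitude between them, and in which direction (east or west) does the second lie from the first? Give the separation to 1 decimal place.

117.1° east

Raw difference: -127.6 − 115.3 = -242.9°.
Normalise into (−180°, 180°]: -242.9° + 360° = 117.1°.
Positive ⇒ the second point lies to the east; separation 117.1°.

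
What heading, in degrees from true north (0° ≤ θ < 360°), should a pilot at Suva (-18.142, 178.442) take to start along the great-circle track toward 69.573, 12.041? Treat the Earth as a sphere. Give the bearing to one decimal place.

Δλ = 12.041 − 178.442 = -166.401°.
θ = atan2( sin Δλ · cos φ₂ , cos φ₁ · sin φ₂ − sin φ₁ · cos φ₂ · cos Δλ )
  = atan2(-0.08206, 0.78490) = -5.969° → normalised to [0°, 360°): 354.031°.

354.0°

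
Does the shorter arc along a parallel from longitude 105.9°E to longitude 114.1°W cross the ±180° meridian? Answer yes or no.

Yes

Naïve |-114.1 − 105.9| = 220.0° > 180°, so the shorter arc goes the other way round — across 180°.
Signed shortest Δλ = ((-114.1 − 105.9 + 180) mod 360) − 180 = 140.0°.
Going east by 140.0° from +105.9° passes through 180° before reaching -114.1°.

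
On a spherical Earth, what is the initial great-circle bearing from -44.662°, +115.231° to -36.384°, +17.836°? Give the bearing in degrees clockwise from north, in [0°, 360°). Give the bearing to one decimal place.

238.2°

Δλ = 17.836 − 115.231 = -97.395°.
θ = atan2( sin Δλ · cos φ₂ , cos φ₁ · sin φ₂ − sin φ₁ · cos φ₂ · cos Δλ )
  = atan2(-0.79836, -0.49475) = -121.787° → normalised to [0°, 360°): 238.213°.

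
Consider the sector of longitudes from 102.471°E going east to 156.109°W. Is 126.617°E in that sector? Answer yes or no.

Yes

Band width going east from +102.471° to -156.109°: ((-156.109 − 102.471) mod 360) = 101.420°.
Offset of +126.617° east of the west edge: ((126.617 − 102.471) mod 360) = 24.146°.
24.146° ≤ 101.420° ⇒ inside.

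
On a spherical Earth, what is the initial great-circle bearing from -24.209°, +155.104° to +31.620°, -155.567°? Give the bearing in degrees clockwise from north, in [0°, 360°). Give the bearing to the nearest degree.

42°

Δλ = -155.567 − 155.104 = -310.671°; wrapped into (−180°, 180°]: 49.329°.
θ = atan2( sin Δλ · cos φ₂ , cos φ₁ · sin φ₂ − sin φ₁ · cos φ₂ · cos Δλ )
  = atan2(0.64587, 0.70575) = 42.463° → normalised to [0°, 360°): 42.463°.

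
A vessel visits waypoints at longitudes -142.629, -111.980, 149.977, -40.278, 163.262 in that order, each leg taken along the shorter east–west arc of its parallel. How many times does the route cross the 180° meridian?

Leg 1: -142.629° → -111.980°, shortest Δλ = 30.649° (east) — does not cross 180°.
Leg 2: -111.980° → +149.977°, shortest Δλ = -98.043° (west) — crosses 180°.
Leg 3: +149.977° → -40.278°, shortest Δλ = 169.745° (east) — crosses 180°.
Leg 4: -40.278° → +163.262°, shortest Δλ = -156.46° (west) — crosses 180°.
Total crossings: 3.

3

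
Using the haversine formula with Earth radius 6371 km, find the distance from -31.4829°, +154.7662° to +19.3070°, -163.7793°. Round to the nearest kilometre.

Δλ = -163.7793 − 154.7662 = -318.5455°; wrapped into (−180°, 180°]: 41.4545°.
Δφ = 19.3070 − -31.4829 = 50.7899°.
a = sin²(Δφ/2) + cos φ₁ · cos φ₂ · sin²(Δλ/2) = 0.284730.
c = 2·atan2(√a, √(1−a)) = 1.12571 rad → d = 6371·c ≈ 7171.87 km.

7172 km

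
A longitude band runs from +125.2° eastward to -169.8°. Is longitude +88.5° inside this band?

Band width going east from +125.2° to -169.8°: ((-169.8 − 125.2) mod 360) = 65.0°.
Offset of +88.5° east of the west edge: ((88.5 − 125.2) mod 360) = 323.3°.
323.3° > 65.0° ⇒ outside.

No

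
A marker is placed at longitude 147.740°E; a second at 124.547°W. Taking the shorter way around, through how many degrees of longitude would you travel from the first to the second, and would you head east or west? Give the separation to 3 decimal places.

Raw difference: -124.547 − 147.740 = -272.287°.
Normalise into (−180°, 180°]: -272.287° + 360° = 87.713°.
Positive ⇒ the second point lies to the east; separation 87.713°.

87.713° east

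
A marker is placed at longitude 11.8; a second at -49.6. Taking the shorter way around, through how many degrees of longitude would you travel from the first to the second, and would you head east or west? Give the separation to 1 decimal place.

Raw difference: -49.6 − 11.8 = -61.4°.
Normalise into (−180°, 180°]: -61.4° stays -61.4°.
Negative ⇒ the second point lies to the west; separation 61.4°.

61.4° west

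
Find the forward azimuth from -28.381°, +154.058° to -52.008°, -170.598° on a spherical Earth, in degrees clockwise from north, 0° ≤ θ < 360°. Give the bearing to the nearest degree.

142°

Δλ = -170.598 − 154.058 = -324.656°; wrapped into (−180°, 180°]: 35.344°.
θ = atan2( sin Δλ · cos φ₂ , cos φ₁ · sin φ₂ − sin φ₁ · cos φ₂ · cos Δλ )
  = atan2(0.35609, -0.45471) = 141.935° → normalised to [0°, 360°): 141.935°.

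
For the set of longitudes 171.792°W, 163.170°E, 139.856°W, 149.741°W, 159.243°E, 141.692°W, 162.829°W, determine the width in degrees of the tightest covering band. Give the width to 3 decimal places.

60.901°

Sort the longitudes: -171.792°, -162.829°, -149.741°, -141.692°, -139.856°, +159.243°, +163.170°.
Eastward gaps between consecutive values (wrapping around): 8.963°, 13.088°, 8.049°, 1.836°, 299.099°, 3.927°, 25.038°.
Largest gap = 299.099° ⇒ minimal covering band is its complement: 360° − 299.099° = 60.901°.
Band runs from +159.243° eastward to -139.856°, crossing the antimeridian.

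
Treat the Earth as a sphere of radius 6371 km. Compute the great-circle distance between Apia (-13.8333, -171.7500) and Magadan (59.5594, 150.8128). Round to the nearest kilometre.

8825 km

Δλ = 150.8128 − -171.7500 = 322.5628°; wrapped into (−180°, 180°]: -37.4372°.
Δφ = 59.5594 − -13.8333 = 73.3927°.
a = sin²(Δφ/2) + cos φ₁ · cos φ₂ · sin²(Δλ/2) = 0.407761.
c = 2·atan2(√a, √(1−a)) = 1.38525 rad → d = 6371·c ≈ 8825.46 km.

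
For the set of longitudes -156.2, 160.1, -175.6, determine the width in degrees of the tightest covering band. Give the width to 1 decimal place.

43.7°

Sort the longitudes: -175.6°, -156.2°, +160.1°.
Eastward gaps between consecutive values (wrapping around): 19.4°, 316.3°, 24.3°.
Largest gap = 316.3° ⇒ minimal covering band is its complement: 360° − 316.3° = 43.7°.
Band runs from +160.1° eastward to -156.2°, crossing the antimeridian.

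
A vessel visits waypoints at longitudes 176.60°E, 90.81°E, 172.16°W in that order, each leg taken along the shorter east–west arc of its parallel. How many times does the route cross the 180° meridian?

Leg 1: +176.60° → +90.81°, shortest Δλ = -85.79° (west) — does not cross 180°.
Leg 2: +90.81° → -172.16°, shortest Δλ = 97.03° (east) — crosses 180°.
Total crossings: 1.

1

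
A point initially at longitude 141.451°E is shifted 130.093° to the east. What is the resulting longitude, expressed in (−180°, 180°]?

Start at +141.451°; shift +130.093° → +271.544°.
+271.544° lies outside (−180°, 180°]; subtract 360° → -88.456°.

88.456°W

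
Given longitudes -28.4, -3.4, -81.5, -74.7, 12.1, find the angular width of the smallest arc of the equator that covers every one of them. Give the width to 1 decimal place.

Sort the longitudes: -81.5°, -74.7°, -28.4°, -3.4°, +12.1°.
Eastward gaps between consecutive values (wrapping around): 6.8°, 46.3°, 25.0°, 15.5°, 266.4°.
Largest gap = 266.4° ⇒ minimal covering band is its complement: 360° − 266.4° = 93.6°.
Band runs from -81.5° eastward to +12.1°.

93.6°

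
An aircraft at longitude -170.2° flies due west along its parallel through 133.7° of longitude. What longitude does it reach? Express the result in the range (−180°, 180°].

Start at -170.2°; shift −133.7° → -303.9°.
-303.9° lies outside (−180°, 180°]; add 360° → +56.1°.

+56.1°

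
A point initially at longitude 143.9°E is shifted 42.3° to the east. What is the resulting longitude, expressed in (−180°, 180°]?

173.8°W

Start at +143.9°; shift +42.3° → +186.2°.
+186.2° lies outside (−180°, 180°]; subtract 360° → -173.8°.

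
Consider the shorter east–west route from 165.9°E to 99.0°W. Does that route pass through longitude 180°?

Naïve |-99.0 − 165.9| = 264.9° > 180°, so the shorter arc goes the other way round — across 180°.
Signed shortest Δλ = ((-99.0 − 165.9 + 180) mod 360) − 180 = 95.1°.
Going east by 95.1° from +165.9° passes through 180° before reaching -99.0°.

Yes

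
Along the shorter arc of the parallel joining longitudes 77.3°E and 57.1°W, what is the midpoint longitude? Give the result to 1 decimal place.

Signed shortest Δλ from +77.3° to -57.1° is -134.4°.
Midpoint longitude = +77.3° + (-134.4°)/2 = +77.3° − 67.2° = +10.1°.

10.1°E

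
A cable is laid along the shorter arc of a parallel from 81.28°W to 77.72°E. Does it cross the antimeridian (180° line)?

Signed shortest Δλ = ((77.72 − -81.28 + 180) mod 360) − 180 = 159.0°.
Going east by 159.0° from -81.28° reaches +77.72° without touching 180°.

No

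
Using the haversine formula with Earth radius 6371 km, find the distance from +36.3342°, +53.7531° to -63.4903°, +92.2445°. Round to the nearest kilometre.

Δλ = 92.2445 − 53.7531 = 38.4914°.
Δφ = -63.4903 − 36.3342 = -99.8245°.
a = sin²(Δφ/2) + cos φ₁ · cos φ₂ · sin²(Δλ/2) = 0.624382.
c = 2·atan2(√a, √(1−a)) = 1.82220 rad → d = 6371·c ≈ 11609.24 km.

11609 km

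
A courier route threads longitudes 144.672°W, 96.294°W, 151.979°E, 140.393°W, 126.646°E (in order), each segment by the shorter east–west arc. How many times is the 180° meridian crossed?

Leg 1: -144.672° → -96.294°, shortest Δλ = 48.378° (east) — does not cross 180°.
Leg 2: -96.294° → +151.979°, shortest Δλ = -111.727° (west) — crosses 180°.
Leg 3: +151.979° → -140.393°, shortest Δλ = 67.628° (east) — crosses 180°.
Leg 4: -140.393° → +126.646°, shortest Δλ = -92.961° (west) — crosses 180°.
Total crossings: 3.

3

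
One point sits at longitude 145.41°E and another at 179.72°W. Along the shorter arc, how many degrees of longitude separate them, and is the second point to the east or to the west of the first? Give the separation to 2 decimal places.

Raw difference: -179.72 − 145.41 = -325.13°.
Normalise into (−180°, 180°]: -325.13° + 360° = 34.87°.
Positive ⇒ the second point lies to the east; separation 34.87°.

34.87° east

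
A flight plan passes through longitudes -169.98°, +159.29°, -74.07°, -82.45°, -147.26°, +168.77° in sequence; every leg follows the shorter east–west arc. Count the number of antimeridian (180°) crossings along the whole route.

Leg 1: -169.98° → +159.29°, shortest Δλ = -30.73° (west) — crosses 180°.
Leg 2: +159.29° → -74.07°, shortest Δλ = 126.64° (east) — crosses 180°.
Leg 3: -74.07° → -82.45°, shortest Δλ = -8.38° (west) — does not cross 180°.
Leg 4: -82.45° → -147.26°, shortest Δλ = -64.81° (west) — does not cross 180°.
Leg 5: -147.26° → +168.77°, shortest Δλ = -43.97° (west) — crosses 180°.
Total crossings: 3.

3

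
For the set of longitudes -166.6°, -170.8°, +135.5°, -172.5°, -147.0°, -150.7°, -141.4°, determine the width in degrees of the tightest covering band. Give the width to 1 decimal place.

Sort the longitudes: -172.5°, -170.8°, -166.6°, -150.7°, -147.0°, -141.4°, +135.5°.
Eastward gaps between consecutive values (wrapping around): 1.7°, 4.2°, 15.9°, 3.7°, 5.6°, 276.9°, 52.0°.
Largest gap = 276.9° ⇒ minimal covering band is its complement: 360° − 276.9° = 83.1°.
Band runs from +135.5° eastward to -141.4°, crossing the antimeridian.

83.1°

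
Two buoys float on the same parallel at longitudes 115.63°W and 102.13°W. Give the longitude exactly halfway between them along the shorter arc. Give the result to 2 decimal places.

Signed shortest Δλ from -115.63° to -102.13° is +13.50°.
Midpoint longitude = -115.63° + (+13.50°)/2 = -115.63° + 6.75° = -108.88°.

108.88°W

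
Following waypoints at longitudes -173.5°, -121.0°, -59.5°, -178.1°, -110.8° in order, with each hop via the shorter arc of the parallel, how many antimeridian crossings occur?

Leg 1: -173.5° → -121.0°, shortest Δλ = 52.5° (east) — does not cross 180°.
Leg 2: -121.0° → -59.5°, shortest Δλ = 61.5° (east) — does not cross 180°.
Leg 3: -59.5° → -178.1°, shortest Δλ = -118.6° (west) — does not cross 180°.
Leg 4: -178.1° → -110.8°, shortest Δλ = 67.3° (east) — does not cross 180°.
Total crossings: 0.

0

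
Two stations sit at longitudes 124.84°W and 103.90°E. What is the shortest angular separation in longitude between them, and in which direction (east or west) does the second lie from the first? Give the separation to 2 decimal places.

131.26° west

Raw difference: 103.90 − -124.84 = 228.74°.
Normalise into (−180°, 180°]: 228.74° − 360° = -131.26°.
Negative ⇒ the second point lies to the west; separation 131.26°.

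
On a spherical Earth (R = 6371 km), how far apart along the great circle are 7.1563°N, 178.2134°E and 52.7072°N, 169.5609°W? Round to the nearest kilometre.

5186 km

Δλ = -169.5609 − 178.2134 = -347.7743°; wrapped into (−180°, 180°]: 12.2257°.
Δφ = 52.7072 − 7.1563 = 45.5509°.
a = sin²(Δφ/2) + cos φ₁ · cos φ₂ · sin²(Δλ/2) = 0.156679.
c = 2·atan2(√a, √(1−a)) = 0.81394 rad → d = 6371·c ≈ 5185.59 km.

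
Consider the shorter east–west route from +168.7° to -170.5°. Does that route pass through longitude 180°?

Yes

Naïve |-170.5 − 168.7| = 339.2° > 180°, so the shorter arc goes the other way round — across 180°.
Signed shortest Δλ = ((-170.5 − 168.7 + 180) mod 360) − 180 = 20.8°.
Going east by 20.8° from +168.7° passes through 180° before reaching -170.5°.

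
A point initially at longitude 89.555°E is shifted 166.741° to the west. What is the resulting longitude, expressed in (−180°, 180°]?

77.186°W

Start at +89.555°; shift −166.741° → -77.186°.
-77.186° already lies in (−180°, 180°].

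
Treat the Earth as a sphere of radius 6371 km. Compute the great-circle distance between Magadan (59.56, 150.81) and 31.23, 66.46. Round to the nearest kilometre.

6748 km

Δλ = 66.46 − 150.81 = -84.35°.
Δφ = 31.23 − 59.56 = -28.33°.
a = sin²(Δφ/2) + cos φ₁ · cos φ₂ · sin²(Δλ/2) = 0.255170.
c = 2·atan2(√a, √(1−a)) = 1.05910 rad → d = 6371·c ≈ 6747.51 km.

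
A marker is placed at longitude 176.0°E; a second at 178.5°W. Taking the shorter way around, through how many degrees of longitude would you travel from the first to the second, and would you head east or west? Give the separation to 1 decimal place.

Raw difference: -178.5 − 176.0 = -354.5°.
Normalise into (−180°, 180°]: -354.5° + 360° = 5.5°.
Positive ⇒ the second point lies to the east; separation 5.5°.

5.5° east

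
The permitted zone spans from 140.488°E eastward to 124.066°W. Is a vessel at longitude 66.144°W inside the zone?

Band width going east from +140.488° to -124.066°: ((-124.066 − 140.488) mod 360) = 95.446°.
Offset of -66.144° east of the west edge: ((-66.144 − 140.488) mod 360) = 153.368°.
153.368° > 95.446° ⇒ outside.

No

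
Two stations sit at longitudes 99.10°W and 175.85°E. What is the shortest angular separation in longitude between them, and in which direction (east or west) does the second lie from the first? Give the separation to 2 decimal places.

Raw difference: 175.85 − -99.10 = 274.95°.
Normalise into (−180°, 180°]: 274.95° − 360° = -85.05°.
Negative ⇒ the second point lies to the west; separation 85.05°.

85.05° west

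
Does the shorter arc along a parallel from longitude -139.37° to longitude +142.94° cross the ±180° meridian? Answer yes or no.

Yes

Naïve |142.94 − -139.37| = 282.31° > 180°, so the shorter arc goes the other way round — across 180°.
Signed shortest Δλ = ((142.94 − -139.37 + 180) mod 360) − 180 = -77.69°.
Going west by 77.69° from -139.37° passes through 180° before reaching +142.94°.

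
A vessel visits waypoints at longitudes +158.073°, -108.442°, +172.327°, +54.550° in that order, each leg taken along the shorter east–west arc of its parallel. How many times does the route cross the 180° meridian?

2

Leg 1: +158.073° → -108.442°, shortest Δλ = 93.485° (east) — crosses 180°.
Leg 2: -108.442° → +172.327°, shortest Δλ = -79.231° (west) — crosses 180°.
Leg 3: +172.327° → +54.550°, shortest Δλ = -117.777° (west) — does not cross 180°.
Total crossings: 2.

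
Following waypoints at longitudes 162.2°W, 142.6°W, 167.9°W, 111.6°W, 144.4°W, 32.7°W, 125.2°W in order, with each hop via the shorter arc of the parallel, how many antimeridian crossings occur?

0

Leg 1: -162.2° → -142.6°, shortest Δλ = 19.6° (east) — does not cross 180°.
Leg 2: -142.6° → -167.9°, shortest Δλ = -25.3° (west) — does not cross 180°.
Leg 3: -167.9° → -111.6°, shortest Δλ = 56.3° (east) — does not cross 180°.
Leg 4: -111.6° → -144.4°, shortest Δλ = -32.8° (west) — does not cross 180°.
Leg 5: -144.4° → -32.7°, shortest Δλ = 111.7° (east) — does not cross 180°.
Leg 6: -32.7° → -125.2°, shortest Δλ = -92.5° (west) — does not cross 180°.
Total crossings: 0.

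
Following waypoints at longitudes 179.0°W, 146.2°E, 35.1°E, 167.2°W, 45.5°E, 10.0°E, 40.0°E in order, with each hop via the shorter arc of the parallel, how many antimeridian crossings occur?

3

Leg 1: -179.0° → +146.2°, shortest Δλ = -34.8° (west) — crosses 180°.
Leg 2: +146.2° → +35.1°, shortest Δλ = -111.1° (west) — does not cross 180°.
Leg 3: +35.1° → -167.2°, shortest Δλ = 157.7° (east) — crosses 180°.
Leg 4: -167.2° → +45.5°, shortest Δλ = -147.3° (west) — crosses 180°.
Leg 5: +45.5° → +10.0°, shortest Δλ = -35.5° (west) — does not cross 180°.
Leg 6: +10.0° → +40.0°, shortest Δλ = 30.0° (east) — does not cross 180°.
Total crossings: 3.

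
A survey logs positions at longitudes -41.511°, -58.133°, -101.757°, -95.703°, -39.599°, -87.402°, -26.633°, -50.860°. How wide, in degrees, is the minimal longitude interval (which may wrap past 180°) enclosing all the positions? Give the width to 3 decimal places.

Sort the longitudes: -101.757°, -95.703°, -87.402°, -58.133°, -50.860°, -41.511°, -39.599°, -26.633°.
Eastward gaps between consecutive values (wrapping around): 6.054°, 8.301°, 29.269°, 7.273°, 9.349°, 1.912°, 12.966°, 284.876°.
Largest gap = 284.876° ⇒ minimal covering band is its complement: 360° − 284.876° = 75.124°.
Band runs from -101.757° eastward to -26.633°.

75.124°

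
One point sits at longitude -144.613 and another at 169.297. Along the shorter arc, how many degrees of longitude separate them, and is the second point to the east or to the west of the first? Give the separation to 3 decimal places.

46.090° west

Raw difference: 169.297 − -144.613 = 313.91°.
Normalise into (−180°, 180°]: 313.91° − 360° = -46.09°.
Negative ⇒ the second point lies to the west; separation 46.090°.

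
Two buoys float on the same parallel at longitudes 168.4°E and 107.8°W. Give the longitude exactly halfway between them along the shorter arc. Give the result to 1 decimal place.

Signed shortest Δλ from +168.4° to -107.8° is +83.8°.
Midpoint longitude = +168.4° + (+83.8°)/2 = +168.4° + 41.9° = +210.3°.
Normalise into (−180°, 180°]: -149.7°.
(The naïve average (+168.4 + -107.8)/2 = 30.3° is on the wrong side of the globe.)

149.7°W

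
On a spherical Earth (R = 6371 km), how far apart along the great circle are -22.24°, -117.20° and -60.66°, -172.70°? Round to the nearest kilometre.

Δλ = -172.70 − -117.20 = -55.50°.
Δφ = -60.66 − -22.24 = -38.42°.
a = sin²(Δφ/2) + cos φ₁ · cos φ₂ · sin²(Δλ/2) = 0.206588.
c = 2·atan2(√a, √(1−a)) = 0.94366 rad → d = 6371·c ≈ 6012.09 km.

6012 km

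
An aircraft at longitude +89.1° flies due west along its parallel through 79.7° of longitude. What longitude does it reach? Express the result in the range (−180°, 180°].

+9.4°

Start at +89.1°; shift −79.7° → +9.4°.
+9.4° already lies in (−180°, 180°].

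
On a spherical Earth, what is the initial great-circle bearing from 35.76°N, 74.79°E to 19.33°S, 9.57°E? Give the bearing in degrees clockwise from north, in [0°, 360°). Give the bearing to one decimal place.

Δλ = 9.57 − 74.79 = -65.22°.
θ = atan2( sin Δλ · cos φ₂ , cos φ₁ · sin φ₂ − sin φ₁ · cos φ₂ · cos Δλ )
  = atan2(-0.85674, -0.49974) = -120.255° → normalised to [0°, 360°): 239.745°.

239.7°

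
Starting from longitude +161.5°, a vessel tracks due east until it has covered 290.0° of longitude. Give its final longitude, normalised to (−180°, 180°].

+91.5°

Start at +161.5°; shift +290.0° → +451.5°.
+451.5° lies outside (−180°, 180°]; subtract 360° → +91.5°.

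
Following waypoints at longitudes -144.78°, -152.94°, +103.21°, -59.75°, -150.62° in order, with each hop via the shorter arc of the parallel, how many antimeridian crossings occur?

1

Leg 1: -144.78° → -152.94°, shortest Δλ = -8.16° (west) — does not cross 180°.
Leg 2: -152.94° → +103.21°, shortest Δλ = -103.85° (west) — crosses 180°.
Leg 3: +103.21° → -59.75°, shortest Δλ = -162.96° (west) — does not cross 180°.
Leg 4: -59.75° → -150.62°, shortest Δλ = -90.87° (west) — does not cross 180°.
Total crossings: 1.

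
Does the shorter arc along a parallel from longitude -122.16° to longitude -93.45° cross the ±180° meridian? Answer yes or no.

No

Signed shortest Δλ = ((-93.45 − -122.16 + 180) mod 360) − 180 = 28.71°.
Going east by 28.71° from -122.16° reaches -93.45° without touching 180°.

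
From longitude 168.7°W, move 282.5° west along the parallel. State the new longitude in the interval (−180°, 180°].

91.2°W

Start at -168.7°; shift −282.5° → -451.2°.
-451.2° lies outside (−180°, 180°]; add 360° → -91.2°.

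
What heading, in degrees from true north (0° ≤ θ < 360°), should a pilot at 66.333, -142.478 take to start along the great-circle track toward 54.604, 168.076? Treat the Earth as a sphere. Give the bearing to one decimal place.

Δλ = 168.076 − -142.478 = 310.554°; wrapped into (−180°, 180°]: -49.446°.
θ = atan2( sin Δλ · cos φ₂ , cos φ₁ · sin φ₂ − sin φ₁ · cos φ₂ · cos Δλ )
  = atan2(-0.44009, -0.01769) = -92.302° → normalised to [0°, 360°): 267.698°.

267.7°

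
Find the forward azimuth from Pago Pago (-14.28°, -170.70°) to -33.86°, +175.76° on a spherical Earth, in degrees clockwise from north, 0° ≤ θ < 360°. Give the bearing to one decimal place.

Δλ = 175.76 − -170.70 = 346.46°; wrapped into (−180°, 180°]: -13.54°.
θ = atan2( sin Δλ · cos φ₂ , cos φ₁ · sin φ₂ − sin φ₁ · cos φ₂ · cos Δλ )
  = atan2(-0.19442, -0.34082) = -150.298° → normalised to [0°, 360°): 209.702°.

209.7°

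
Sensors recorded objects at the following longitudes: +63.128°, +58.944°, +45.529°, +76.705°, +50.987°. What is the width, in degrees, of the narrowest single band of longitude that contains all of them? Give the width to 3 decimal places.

Sort the longitudes: +45.529°, +50.987°, +58.944°, +63.128°, +76.705°.
Eastward gaps between consecutive values (wrapping around): 5.458°, 7.957°, 4.184°, 13.577°, 328.824°.
Largest gap = 328.824° ⇒ minimal covering band is its complement: 360° − 328.824° = 31.176°.
Band runs from +45.529° eastward to +76.705°.

31.176°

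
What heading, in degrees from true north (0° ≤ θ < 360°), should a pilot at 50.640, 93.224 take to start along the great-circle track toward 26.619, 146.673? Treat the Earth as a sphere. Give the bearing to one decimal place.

100.1°

Δλ = 146.673 − 93.224 = 53.449°.
θ = atan2( sin Δλ · cos φ₂ , cos φ₁ · sin φ₂ − sin φ₁ · cos φ₂ · cos Δλ )
  = atan2(0.71818, -0.12750) = 100.067° → normalised to [0°, 360°): 100.067°.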